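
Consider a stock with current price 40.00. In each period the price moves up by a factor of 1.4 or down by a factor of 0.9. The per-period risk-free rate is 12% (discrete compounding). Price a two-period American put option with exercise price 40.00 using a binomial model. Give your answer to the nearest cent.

Risk-neutral probability p = (1 + 0.12 − 0.9)/(1.4 − 0.9) = 0.2200/0.5000 = 0.4400
Terminal stock prices: S_uu = 78.4, S_ud = 50.4, S_dd = 32.4
Terminal payoffs (K − S): max(-38.4, 0) = 0, max(-10.4, 0) = 0, max(7.6, 0) = 7.6
Node u (S = 56): continuation = 1/1.12·[0.4400·0.0000 + 0.5600·0.0000] = 0.0000; exercise value = 0.0000 ≤ continuation, so V_u = 0.0000
Node d (S = 36): continuation = 1/1.12·[0.4400·0.0000 + 0.5600·7.6000] = 3.8000; exercise value = 4.0000 > continuation, so V_d = 4.0000 (exercise)
Node 0 (S = 40): continuation = 1/1.12·[0.4400·0.0000 + 0.5600·4.0000] = 2.0000; exercise value = 0.0000 ≤ continuation, so V_0 = 2.0000

2.00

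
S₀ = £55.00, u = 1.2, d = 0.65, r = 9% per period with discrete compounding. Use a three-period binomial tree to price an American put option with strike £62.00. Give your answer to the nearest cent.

Risk-neutral probability p = (1 + 0.09 − 0.65)/(1.2 − 0.65) = 0.4400/0.5500 = 0.8000
Terminal stock prices: S_uuu = 95.04, S_uud = 51.48, S_udd = 27.89, S_ddd = 15.1
Terminal payoffs (K − S): max(-33.04, 0) = 0, max(10.52, 0) = 10.52, max(34.11, 0) = 34.11, max(46.9, 0) = 46.9
Node uu (S = 79.2): continuation = 1/1.09·[0.8000·0.0000 + 0.2000·10.5200] = 1.9303; exercise value = 0.0000 ≤ continuation, so V_uu = 1.9303
Node ud (S = 42.9): continuation = 1/1.09·[0.8000·10.5200 + 0.2000·34.1150] = 13.9807; exercise value = 19.1000 > continuation, so V_ud = 19.1000 (exercise)
Node dd (S = 23.24): continuation = 1/1.09·[0.8000·34.1150 + 0.2000·46.8956] = 33.6432; exercise value = 38.7625 > continuation, so V_dd = 38.7625 (exercise)
Node u (S = 66): continuation = 1/1.09·[0.8000·1.9303 + 0.2000·19.1000] = 4.9213; exercise value = 0.0000 ≤ continuation, so V_u = 4.9213
Node d (S = 35.75): continuation = 1/1.09·[0.8000·19.1000 + 0.2000·38.7625] = 21.1307; exercise value = 26.2500 > continuation, so V_d = 26.2500 (exercise)
Node 0 (S = 55): continuation = 1/1.09·[0.8000·4.9213 + 0.2000·26.2500] = 8.4285; exercise value = 7.0000 ≤ continuation, so V_0 = 8.4285

£8.43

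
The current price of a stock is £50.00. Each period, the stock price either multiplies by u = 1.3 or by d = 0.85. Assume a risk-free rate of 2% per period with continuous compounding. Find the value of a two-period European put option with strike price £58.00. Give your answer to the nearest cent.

Risk-neutral probability p = (e^0.02 − 0.85)/(1.3 − 0.85) = 0.1702/0.4500 = 0.3782
Terminal stock prices: S_uu = 84.5, S_ud = 55.25, S_dd = 36.12
Terminal payoffs (K − S): max(-26.5, 0) = 0, max(2.75, 0) = 2.75, max(21.88, 0) = 21.88
Node u (S = 65): V_u = e^(−0.02)·[0.3782·0.0000 + 0.6218·2.7500] = 1.6760
Node d (S = 42.5): V_d = e^(−0.02)·[0.3782·2.7500 + 0.6218·21.8750] = 14.3515
Node 0 (S = 50): V_0 = e^(−0.02)·[0.3782·1.6760 + 0.6218·14.3515] = 9.3681

£9.37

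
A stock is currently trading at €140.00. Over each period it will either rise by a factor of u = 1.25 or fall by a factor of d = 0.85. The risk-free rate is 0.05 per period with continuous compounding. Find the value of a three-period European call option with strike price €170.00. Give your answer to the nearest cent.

Risk-neutral probability p = (e^0.05 − 0.85)/(1.25 − 0.85) = 0.2013/0.4000 = 0.5032
Terminal stock prices: S_uuu = 273.4, S_uud = 185.9, S_udd = 126.4, S_ddd = 85.98
Terminal payoffs (S − K): max(103.4, 0) = 103.4, max(15.94, 0) = 15.94, max(-43.56, 0) = 0, max(-84.02, 0) = 0
Node uu (S = 218.8): V_uu = e^(−0.05)·[0.5032·103.4375 + 0.4968·15.9375] = 57.0410
Node ud (S = 148.8): V_ud = e^(−0.05)·[0.5032·15.9375 + 0.4968·0.0000] = 7.6283
Node dd (S = 101.1): V_dd = e^(−0.05)·[0.5032·0.0000 + 0.4968·0.0000] = 0.0000
Node u (S = 175): V_u = e^(−0.05)·[0.5032·57.0410 + 0.4968·7.6283] = 30.9070
Node d (S = 119): V_d = e^(−0.05)·[0.5032·7.6283 + 0.4968·0.0000] = 3.6512
Node 0 (S = 140): V_0 = e^(−0.05)·[0.5032·30.9070 + 0.4968·3.6512] = 16.5188

€16.52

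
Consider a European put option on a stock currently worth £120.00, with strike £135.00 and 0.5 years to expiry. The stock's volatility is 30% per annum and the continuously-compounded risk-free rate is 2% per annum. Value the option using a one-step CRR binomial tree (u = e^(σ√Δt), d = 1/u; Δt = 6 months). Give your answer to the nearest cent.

£19.88

CRR parameters: u = e^(σ√Δt) = e^(0.3·√0.5) = 1.2363, d = 1/u = 0.8089
Per-period rate: rΔt = 0.02·0.5 = 0.01, so R = e^0.01 = 1.0101
Risk-neutral probability p = (e^0.01 − 0.8089)/(1.2363 − 0.8089) = 0.2012/0.4275 = 0.4707
Terminal stock prices: S_u = 148.4, S_d = 97.06
Terminal payoffs (K − S): max(-13.36, 0) = 0, max(37.94, 0) = 37.94
Node 0 (S = 120): V_0 = e^(−0.01)·[0.4707·0.0000 + 0.5293·37.9371] = 19.8812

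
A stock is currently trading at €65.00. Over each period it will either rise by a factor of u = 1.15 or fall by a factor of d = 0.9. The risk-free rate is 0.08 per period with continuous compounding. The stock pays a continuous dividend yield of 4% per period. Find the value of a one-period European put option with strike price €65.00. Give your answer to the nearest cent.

€2.62

Per-period risk-free factor R = e^0.08 = 1.0833; dividend-adjusted growth = e^(0.08−0.04) = 1.0408.
Risk-neutral probability p = (1.0408 − 0.9)/(1.15 − 0.9) = 0.1408/0.2500 = 0.5632
Terminal stock prices: S_u = 74.75, S_d = 58.5
Terminal payoffs (K − S): max(-9.75, 0) = 0, max(6.5, 0) = 6.5
Node 0 (S = 65): V_0 = e^(−0.08)·[0.5632·0.0000 + 0.4368·6.5000] = 2.6207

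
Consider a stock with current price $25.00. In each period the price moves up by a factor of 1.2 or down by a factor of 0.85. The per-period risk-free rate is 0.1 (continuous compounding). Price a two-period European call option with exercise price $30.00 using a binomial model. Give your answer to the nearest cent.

Risk-neutral probability p = (e^0.1 − 0.85)/(1.2 − 0.85) = 0.2552/0.3500 = 0.7291
Terminal stock prices: S_uu = 36, S_ud = 25.5, S_dd = 18.06
Terminal payoffs (S − K): max(6, 0) = 6, max(-4.5, 0) = 0, max(-11.94, 0) = 0
Node u (S = 30): V_u = e^(−0.1)·[0.7291·6.0000 + 0.2709·0.0000] = 3.9581
Node d (S = 21.25): V_d = e^(−0.1)·[0.7291·0.0000 + 0.2709·0.0000] = 0.0000
Node 0 (S = 25): V_0 = e^(−0.1)·[0.7291·3.9581 + 0.2709·0.0000] = 2.6111

$2.61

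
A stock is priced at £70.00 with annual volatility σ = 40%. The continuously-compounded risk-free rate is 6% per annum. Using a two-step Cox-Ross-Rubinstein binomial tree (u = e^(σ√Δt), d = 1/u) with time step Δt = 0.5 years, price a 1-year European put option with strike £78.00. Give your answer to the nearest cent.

CRR parameters: u = e^(σ√Δt) = e^(0.4·√0.5) = 1.3269, d = 1/u = 0.7536
Per-period rate: rΔt = 0.06·0.5 = 0.03, so R = e^0.03 = 1.0305
Risk-neutral probability p = (e^0.03 − 0.7536)/(1.3269 − 0.7536) = 0.2768/0.5733 = 0.4829
Terminal stock prices: S_uu = 123.2, S_ud = 70, S_dd = 39.76
Terminal payoffs (K − S): max(-45.25, 0) = 0, max(8, 0) = 8, max(38.24, 0) = 38.24
Node u (S = 92.88): V_u = e^(−0.03)·[0.4829·0.0000 + 0.5171·8.0000] = 4.0147
Node d (S = 52.75): V_d = e^(−0.03)·[0.4829·8.0000 + 0.5171·38.2421] = 22.9401
Node 0 (S = 70): V_0 = e^(−0.03)·[0.4829·4.0147 + 0.5171·22.9401] = 13.3934

£13.39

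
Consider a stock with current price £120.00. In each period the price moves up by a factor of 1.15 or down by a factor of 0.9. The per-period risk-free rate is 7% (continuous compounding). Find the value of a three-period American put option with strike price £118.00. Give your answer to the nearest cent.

Risk-neutral probability p = (e^0.07 − 0.9)/(1.15 − 0.9) = 0.1725/0.2500 = 0.6900
Terminal stock prices: S_uuu = 182.5, S_uud = 142.8, S_udd = 111.8, S_ddd = 87.48
Terminal payoffs (K − S): max(-64.5, 0) = 0, max(-24.83, 0) = 0, max(6.22, 0) = 6.22, max(30.52, 0) = 30.52
Node uu (S = 158.7): continuation = e^(−0.07)·[0.6900·0.0000 + 0.3100·0.0000] = 0.0000; exercise value = 0.0000 ≤ continuation, so V_uu = 0.0000
Node ud (S = 124.2): continuation = e^(−0.07)·[0.6900·0.0000 + 0.3100·6.2200] = 1.7977; exercise value = 0.0000 ≤ continuation, so V_ud = 1.7977
Node dd (S = 97.2): continuation = e^(−0.07)·[0.6900·6.2200 + 0.3100·30.5200] = 12.8225; exercise value = 20.8000 > continuation, so V_dd = 20.8000 (exercise)
Node u (S = 138): continuation = e^(−0.07)·[0.6900·0.0000 + 0.3100·1.7977] = 0.5195; exercise value = 0.0000 ≤ continuation, so V_u = 0.5195
Node d (S = 108): continuation = e^(−0.07)·[0.6900·1.7977 + 0.3100·20.8000] = 7.1680; exercise value = 10.0000 > continuation, so V_d = 10.0000 (exercise)
Node 0 (S = 120): continuation = e^(−0.07)·[0.6900·0.5195 + 0.3100·10.0000] = 3.2244; exercise value = 0.0000 ≤ continuation, so V_0 = 3.2244

£3.22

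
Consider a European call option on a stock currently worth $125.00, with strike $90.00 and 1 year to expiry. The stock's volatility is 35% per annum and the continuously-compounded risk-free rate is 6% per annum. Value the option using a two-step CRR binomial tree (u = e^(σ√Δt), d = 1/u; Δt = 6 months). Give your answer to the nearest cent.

$43.50

CRR parameters: u = e^(σ√Δt) = e^(0.35·√0.5) = 1.2808, d = 1/u = 0.7808
Per-period rate: rΔt = 0.06·0.5 = 0.03, so R = e^0.03 = 1.0305
Risk-neutral probability p = (e^0.03 − 0.7808)/(1.2808 − 0.7808) = 0.2497/0.5000 = 0.4993
Terminal stock prices: S_uu = 205.1, S_ud = 125, S_dd = 76.2
Terminal payoffs (S − K): max(115.1, 0) = 115.1, max(35, 0) = 35, max(-13.8, 0) = 0
Node u (S = 160.1): V_u = e^(−0.03)·[0.4993·115.0571 + 0.5007·35.0000] = 72.7603
Node d (S = 97.6): V_d = e^(−0.03)·[0.4993·35.0000 + 0.5007·0.0000] = 16.9606
Node 0 (S = 125): V_0 = e^(−0.03)·[0.4993·72.7603 + 0.5007·16.9606] = 43.4992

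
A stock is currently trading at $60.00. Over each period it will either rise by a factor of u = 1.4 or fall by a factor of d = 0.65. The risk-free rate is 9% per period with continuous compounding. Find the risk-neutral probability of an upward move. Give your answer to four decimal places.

Risk-neutral probability p = (e^0.09 − 0.65)/(1.4 − 0.65) = 0.4442/0.7500 = 0.5922

p = 0.5922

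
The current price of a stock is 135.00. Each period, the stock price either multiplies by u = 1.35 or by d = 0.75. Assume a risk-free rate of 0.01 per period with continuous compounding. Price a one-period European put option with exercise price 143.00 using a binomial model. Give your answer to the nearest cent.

23.42

Risk-neutral probability p = (e^0.01 − 0.75)/(1.35 − 0.75) = 0.2601/0.6000 = 0.4334
Terminal stock prices: S_u = 182.2, S_d = 101.2
Terminal payoffs (K − S): max(-39.25, 0) = 0, max(41.75, 0) = 41.75
Node 0 (S = 135): V_0 = e^(−0.01)·[0.4334·0.0000 + 0.5666·41.7500] = 23.4195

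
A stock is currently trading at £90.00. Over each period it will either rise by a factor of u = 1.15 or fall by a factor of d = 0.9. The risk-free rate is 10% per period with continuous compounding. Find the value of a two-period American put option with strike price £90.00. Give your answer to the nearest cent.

Risk-neutral probability p = (e^0.1 − 0.9)/(1.15 − 0.9) = 0.2052/0.2500 = 0.8207
Terminal stock prices: S_uu = 119, S_ud = 93.15, S_dd = 72.9
Terminal payoffs (K − S): max(-29.02, 0) = 0, max(-3.15, 0) = 0, max(17.1, 0) = 17.1
Node u (S = 103.5): continuation = e^(−0.1)·[0.8207·0.0000 + 0.1793·0.0000] = 0.0000; exercise value = 0.0000 ≤ continuation, so V_u = 0.0000
Node d (S = 81): continuation = e^(−0.1)·[0.8207·0.0000 + 0.1793·17.1000] = 2.7745; exercise value = 9.0000 > continuation, so V_d = 9.0000 (exercise)
Node 0 (S = 90): continuation = e^(−0.1)·[0.8207·0.0000 + 0.1793·9.0000] = 1.4603; exercise value = 0.0000 ≤ continuation, so V_0 = 1.4603

£1.46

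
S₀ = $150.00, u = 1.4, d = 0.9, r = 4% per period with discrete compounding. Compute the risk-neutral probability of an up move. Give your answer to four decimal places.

Risk-neutral probability p = (1 + 0.04 − 0.9)/(1.4 − 0.9) = 0.1400/0.5000 = 0.2800

p = 0.2800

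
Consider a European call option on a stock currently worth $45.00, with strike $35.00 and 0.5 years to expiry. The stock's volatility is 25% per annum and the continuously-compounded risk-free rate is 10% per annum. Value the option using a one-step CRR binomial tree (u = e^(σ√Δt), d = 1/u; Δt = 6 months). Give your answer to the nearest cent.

$11.71

CRR parameters: u = e^(σ√Δt) = e^(0.25·√0.5) = 1.1934, d = 1/u = 0.8380
Per-period rate: rΔt = 0.1·0.5 = 0.05, so R = e^0.05 = 1.0513
Risk-neutral probability p = (e^0.05 − 0.8380)/(1.1934 − 0.8380) = 0.2133/0.3554 = 0.6002
Terminal stock prices: S_u = 53.7, S_d = 37.71
Terminal payoffs (S − K): max(18.7, 0) = 18.7, max(2.709, 0) = 2.709
Node 0 (S = 45): V_0 = e^(−0.05)·[0.6002·18.7014 + 0.3998·2.7085] = 11.7070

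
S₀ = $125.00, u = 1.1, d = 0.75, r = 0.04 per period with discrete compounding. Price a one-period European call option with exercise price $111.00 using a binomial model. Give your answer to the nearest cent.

$21.11

Risk-neutral probability p = (1 + 0.04 − 0.75)/(1.1 − 0.75) = 0.2900/0.3500 = 0.8286
Terminal stock prices: S_u = 137.5, S_d = 93.75
Terminal payoffs (S − K): max(26.5, 0) = 26.5, max(-17.25, 0) = 0
Node 0 (S = 125): V_0 = 1/1.04·[0.8286·26.5000 + 0.1714·0.0000] = 21.1126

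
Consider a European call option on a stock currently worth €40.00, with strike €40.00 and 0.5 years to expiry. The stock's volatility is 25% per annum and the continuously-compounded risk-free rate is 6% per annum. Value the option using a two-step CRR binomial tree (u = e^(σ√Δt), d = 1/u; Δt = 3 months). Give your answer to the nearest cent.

€3.09

CRR parameters: u = e^(σ√Δt) = e^(0.25·√0.25) = 1.1331, d = 1/u = 0.8825
Per-period rate: rΔt = 0.06·0.25 = 0.015, so R = e^0.015 = 1.0151
Risk-neutral probability p = (e^0.015 − 0.8825)/(1.1331 − 0.8825) = 0.1326/0.2507 = 0.5291
Terminal stock prices: S_uu = 51.36, S_ud = 40, S_dd = 31.15
Terminal payoffs (S − K): max(11.36, 0) = 11.36, max(0, 0) = 0, max(-8.848, 0) = 0
Node u (S = 45.33): V_u = e^(−0.015)·[0.5291·11.3610 + 0.4709·0.0000] = 5.9215
Node d (S = 35.3): V_d = e^(−0.015)·[0.5291·0.0000 + 0.4709·0.0000] = 0.0000
Node 0 (S = 40): V_0 = e^(−0.015)·[0.5291·5.9215 + 0.4709·0.0000] = 3.0863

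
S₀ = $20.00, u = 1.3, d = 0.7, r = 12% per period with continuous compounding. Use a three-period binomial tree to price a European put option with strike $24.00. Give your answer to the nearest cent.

$1.78

Risk-neutral probability p = (e^0.12 − 0.7)/(1.3 − 0.7) = 0.4275/0.6000 = 0.7125
Terminal stock prices: S_uuu = 43.94, S_uud = 23.66, S_udd = 12.74, S_ddd = 6.86
Terminal payoffs (K − S): max(-19.94, 0) = 0, max(0.34, 0) = 0.34, max(11.26, 0) = 11.26, max(17.14, 0) = 17.14
Node uu (S = 33.8): V_uu = e^(−0.12)·[0.7125·0.0000 + 0.2875·0.3400] = 0.0867
Node ud (S = 18.2): V_ud = e^(−0.12)·[0.7125·0.3400 + 0.2875·11.2600] = 3.0861
Node dd (S = 9.8): V_dd = e^(−0.12)·[0.7125·11.2600 + 0.2875·17.1400] = 11.4861
Node u (S = 26): V_u = e^(−0.12)·[0.7125·0.0867 + 0.2875·3.0861] = 0.8417
Node d (S = 14): V_d = e^(−0.12)·[0.7125·3.0861 + 0.2875·11.4861] = 4.8791
Node 0 (S = 20): V_0 = e^(−0.12)·[0.7125·0.8417 + 0.2875·4.8791] = 1.7760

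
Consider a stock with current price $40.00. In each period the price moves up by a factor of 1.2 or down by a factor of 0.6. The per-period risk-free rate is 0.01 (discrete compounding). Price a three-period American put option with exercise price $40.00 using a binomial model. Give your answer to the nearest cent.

Risk-neutral probability p = (1 + 0.01 − 0.6)/(1.2 − 0.6) = 0.4100/0.6000 = 0.6833
Terminal stock prices: S_uuu = 69.12, S_uud = 34.56, S_udd = 17.28, S_ddd = 8.64
Terminal payoffs (K − S): max(-29.12, 0) = 0, max(5.44, 0) = 5.44, max(22.72, 0) = 22.72, max(31.36, 0) = 31.36
Node uu (S = 57.6): continuation = 1/1.01·[0.6833·0.0000 + 0.3167·5.4400] = 1.7056; exercise value = 0.0000 ≤ continuation, so V_uu = 1.7056
Node ud (S = 28.8): continuation = 1/1.01·[0.6833·5.4400 + 0.3167·22.7200] = 10.8040; exercise value = 11.2000 > continuation, so V_ud = 11.2000 (exercise)
Node dd (S = 14.4): continuation = 1/1.01·[0.6833·22.7200 + 0.3167·31.3600] = 25.2040; exercise value = 25.6000 > continuation, so V_dd = 25.6000 (exercise)
Node u (S = 48): continuation = 1/1.01·[0.6833·1.7056 + 0.3167·11.2000] = 4.6655; exercise value = 0.0000 ≤ continuation, so V_u = 4.6655
Node d (S = 24): continuation = 1/1.01·[0.6833·11.2000 + 0.3167·25.6000] = 15.6040; exercise value = 16.0000 > continuation, so V_d = 16.0000 (exercise)
Node 0 (S = 40): continuation = 1/1.01·[0.6833·4.6655 + 0.3167·16.0000] = 8.1730; exercise value = 0.0000 ≤ continuation, so V_0 = 8.1730

$8.17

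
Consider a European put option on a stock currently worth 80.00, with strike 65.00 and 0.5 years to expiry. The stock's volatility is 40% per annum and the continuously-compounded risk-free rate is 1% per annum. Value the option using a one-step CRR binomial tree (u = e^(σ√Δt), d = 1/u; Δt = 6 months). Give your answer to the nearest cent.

CRR parameters: u = e^(σ√Δt) = e^(0.4·√0.5) = 1.3269, d = 1/u = 0.7536
Per-period rate: rΔt = 0.01·0.5 = 0.005, so R = e^0.005 = 1.0050
Risk-neutral probability p = (e^0.005 − 0.7536)/(1.3269 − 0.7536) = 0.2514/0.5733 = 0.4385
Terminal stock prices: S_u = 106.2, S_d = 60.29
Terminal payoffs (K − S): max(-41.15, 0) = 0, max(4.709, 0) = 4.709
Node 0 (S = 80): V_0 = e^(−0.005)·[0.4385·0.0000 + 0.5615·4.7089] = 2.6309

2.63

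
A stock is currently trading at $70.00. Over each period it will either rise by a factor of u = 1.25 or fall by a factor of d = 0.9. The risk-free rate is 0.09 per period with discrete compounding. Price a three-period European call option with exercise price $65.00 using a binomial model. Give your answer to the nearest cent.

Risk-neutral probability p = (1 + 0.09 − 0.9)/(1.25 − 0.9) = 0.1900/0.3500 = 0.5429
Terminal stock prices: S_uuu = 136.7, S_uud = 98.44, S_udd = 70.88, S_ddd = 51.03
Terminal payoffs (S − K): max(71.72, 0) = 71.72, max(33.44, 0) = 33.44, max(5.875, 0) = 5.875, max(-13.97, 0) = 0
Node uu (S = 109.4): V_uu = 1/1.09·[0.5429·71.7188 + 0.4571·33.4375] = 49.7420
Node ud (S = 78.75): V_ud = 1/1.09·[0.5429·33.4375 + 0.4571·5.8750] = 19.1170
Node dd (S = 56.7): V_dd = 1/1.09·[0.5429·5.8750 + 0.4571·0.0000] = 2.9260
Node u (S = 87.5): V_u = 1/1.09·[0.5429·49.7420 + 0.4571·19.1170] = 32.7908
Node d (S = 63): V_d = 1/1.09·[0.5429·19.1170 + 0.4571·2.9260] = 10.7480
Node 0 (S = 70): V_0 = 1/1.09·[0.5429·32.7908 + 0.4571·10.7480] = 20.8386

$20.84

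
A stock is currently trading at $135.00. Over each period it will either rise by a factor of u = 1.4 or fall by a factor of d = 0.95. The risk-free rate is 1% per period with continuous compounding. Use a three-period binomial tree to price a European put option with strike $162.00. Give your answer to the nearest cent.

$29.21

Risk-neutral probability p = (e^0.01 − 0.95)/(1.4 − 0.95) = 0.0601/0.4500 = 0.1334
Terminal stock prices: S_uuu = 370.4, S_uud = 251.4, S_udd = 170.6, S_ddd = 115.7
Terminal payoffs (K − S): max(-208.4, 0) = 0, max(-89.37, 0) = 0, max(-8.572, 0) = 0, max(46.25, 0) = 46.25
Node uu (S = 264.6): V_uu = e^(−0.01)·[0.1334·0.0000 + 0.8666·0.0000] = 0.0000
Node ud (S = 179.5): V_ud = e^(−0.01)·[0.1334·0.0000 + 0.8666·0.0000] = 0.0000
Node dd (S = 121.8): V_dd = e^(−0.01)·[0.1334·0.0000 + 0.8666·46.2544] = 39.6831
Node u (S = 189): V_u = e^(−0.01)·[0.1334·0.0000 + 0.8666·0.0000] = 0.0000
Node d (S = 128.2): V_d = e^(−0.01)·[0.1334·0.0000 + 0.8666·39.6831] = 34.0455
Node 0 (S = 135): V_0 = e^(−0.01)·[0.1334·0.0000 + 0.8666·34.0455] = 29.2087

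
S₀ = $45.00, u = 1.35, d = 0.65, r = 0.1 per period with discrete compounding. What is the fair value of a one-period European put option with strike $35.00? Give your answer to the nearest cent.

$1.87

Risk-neutral probability p = (1 + 0.1 − 0.65)/(1.35 − 0.65) = 0.4500/0.7000 = 0.6429
Terminal stock prices: S_u = 60.75, S_d = 29.25
Terminal payoffs (K − S): max(-25.75, 0) = 0, max(5.75, 0) = 5.75
Node 0 (S = 45): V_0 = 1/1.1·[0.6429·0.0000 + 0.3571·5.7500] = 1.8669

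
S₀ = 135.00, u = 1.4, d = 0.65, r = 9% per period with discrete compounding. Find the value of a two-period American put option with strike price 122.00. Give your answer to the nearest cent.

12.99

Risk-neutral probability p = (1 + 0.09 − 0.65)/(1.4 − 0.65) = 0.4400/0.7500 = 0.5867
Terminal stock prices: S_uu = 264.6, S_ud = 122.9, S_dd = 57.04
Terminal payoffs (K − S): max(-142.6, 0) = 0, max(-0.85, 0) = 0, max(64.96, 0) = 64.96
Node u (S = 189): continuation = 1/1.09·[0.5867·0.0000 + 0.4133·0.0000] = 0.0000; exercise value = 0.0000 ≤ continuation, so V_u = 0.0000
Node d (S = 87.75): continuation = 1/1.09·[0.5867·0.0000 + 0.4133·64.9625] = 24.6341; exercise value = 34.2500 > continuation, so V_d = 34.2500 (exercise)
Node 0 (S = 135): continuation = 1/1.09·[0.5867·0.0000 + 0.4133·34.2500] = 12.9878; exercise value = 0.0000 ≤ continuation, so V_0 = 12.9878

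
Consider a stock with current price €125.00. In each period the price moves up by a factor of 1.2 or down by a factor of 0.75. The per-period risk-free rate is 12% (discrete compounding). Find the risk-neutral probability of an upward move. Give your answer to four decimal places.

Risk-neutral probability p = (1 + 0.12 − 0.75)/(1.2 − 0.75) = 0.3700/0.4500 = 0.8222

p = 0.8222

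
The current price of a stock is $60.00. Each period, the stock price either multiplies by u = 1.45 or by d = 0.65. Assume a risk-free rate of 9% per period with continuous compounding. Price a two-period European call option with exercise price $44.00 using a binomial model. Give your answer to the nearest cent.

$26.33

Risk-neutral probability p = (e^0.09 − 0.65)/(1.45 − 0.65) = 0.4442/0.8000 = 0.5552
Terminal stock prices: S_uu = 126.2, S_ud = 56.55, S_dd = 25.35
Terminal payoffs (S − K): max(82.15, 0) = 82.15, max(12.55, 0) = 12.55, max(-18.65, 0) = 0
Node u (S = 87): V_u = e^(−0.09)·[0.5552·82.1500 + 0.4448·12.5500] = 46.7870
Node d (S = 39): V_d = e^(−0.09)·[0.5552·12.5500 + 0.4448·0.0000] = 6.3683
Node 0 (S = 60): V_0 = e^(−0.09)·[0.5552·46.7870 + 0.4448·6.3683] = 26.3299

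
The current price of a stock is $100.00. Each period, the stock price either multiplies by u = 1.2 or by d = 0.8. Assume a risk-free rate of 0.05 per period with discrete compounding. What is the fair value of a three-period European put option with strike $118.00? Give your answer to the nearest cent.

$13.49

Risk-neutral probability p = (1 + 0.05 − 0.8)/(1.2 − 0.8) = 0.2500/0.4000 = 0.6250
Terminal stock prices: S_uuu = 172.8, S_uud = 115.2, S_udd = 76.8, S_ddd = 51.2
Terminal payoffs (K − S): max(-54.8, 0) = 0, max(2.8, 0) = 2.8, max(41.2, 0) = 41.2, max(66.8, 0) = 66.8
Node uu (S = 144): V_uu = 1/1.05·[0.6250·0.0000 + 0.3750·2.8000] = 1.0000
Node ud (S = 96): V_ud = 1/1.05·[0.6250·2.8000 + 0.3750·41.2000] = 16.3810
Node dd (S = 64): V_dd = 1/1.05·[0.6250·41.2000 + 0.3750·66.8000] = 48.3810
Node u (S = 120): V_u = 1/1.05·[0.6250·1.0000 + 0.3750·16.3810] = 6.4456
Node d (S = 80): V_d = 1/1.05·[0.6250·16.3810 + 0.3750·48.3810] = 27.0295
Node 0 (S = 100): V_0 = 1/1.05·[0.6250·6.4456 + 0.3750·27.0295] = 13.4900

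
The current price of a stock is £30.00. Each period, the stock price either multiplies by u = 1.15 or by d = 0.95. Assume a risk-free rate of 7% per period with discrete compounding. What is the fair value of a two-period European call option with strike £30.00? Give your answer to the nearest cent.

£4.21

Risk-neutral probability p = (1 + 0.07 − 0.95)/(1.15 − 0.95) = 0.1200/0.2000 = 0.6000
Terminal stock prices: S_uu = 39.67, S_ud = 32.77, S_dd = 27.07
Terminal payoffs (S − K): max(9.675, 0) = 9.675, max(2.775, 0) = 2.775, max(-2.925, 0) = 0
Node u (S = 34.5): V_u = 1/1.07·[0.6000·9.6750 + 0.4000·2.7750] = 6.4626
Node d (S = 28.5): V_d = 1/1.07·[0.6000·2.7750 + 0.4000·0.0000] = 1.5561
Node 0 (S = 30): V_0 = 1/1.07·[0.6000·6.4626 + 0.4000·1.5561] = 4.2056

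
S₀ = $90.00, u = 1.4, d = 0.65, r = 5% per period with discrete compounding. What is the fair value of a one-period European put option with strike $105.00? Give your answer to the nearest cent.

Risk-neutral probability p = (1 + 0.05 − 0.65)/(1.4 − 0.65) = 0.4000/0.7500 = 0.5333
Terminal stock prices: S_u = 126, S_d = 58.5
Terminal payoffs (K − S): max(-21, 0) = 0, max(46.5, 0) = 46.5
Node 0 (S = 90): V_0 = 1/1.05·[0.5333·0.0000 + 0.4667·46.5000] = 20.6667

$20.67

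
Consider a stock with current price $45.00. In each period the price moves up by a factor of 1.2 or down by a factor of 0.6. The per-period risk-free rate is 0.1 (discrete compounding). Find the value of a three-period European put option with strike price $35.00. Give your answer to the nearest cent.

Risk-neutral probability p = (1 + 0.1 − 0.6)/(1.2 − 0.6) = 0.5000/0.6000 = 0.8333
Terminal stock prices: S_uuu = 77.76, S_uud = 38.88, S_udd = 19.44, S_ddd = 9.72
Terminal payoffs (K − S): max(-42.76, 0) = 0, max(-3.88, 0) = 0, max(15.56, 0) = 15.56, max(25.28, 0) = 25.28
Node uu (S = 64.8): V_uu = 1/1.1·[0.8333·0.0000 + 0.1667·0.0000] = 0.0000
Node ud (S = 32.4): V_ud = 1/1.1·[0.8333·0.0000 + 0.1667·15.5600] = 2.3576
Node dd (S = 16.2): V_dd = 1/1.1·[0.8333·15.5600 + 0.1667·25.2800] = 15.6182
Node u (S = 54): V_u = 1/1.1·[0.8333·0.0000 + 0.1667·2.3576] = 0.3572
Node d (S = 27): V_d = 1/1.1·[0.8333·2.3576 + 0.1667·15.6182] = 4.1524
Node 0 (S = 45): V_0 = 1/1.1·[0.8333·0.3572 + 0.1667·4.1524] = 0.8998

$0.90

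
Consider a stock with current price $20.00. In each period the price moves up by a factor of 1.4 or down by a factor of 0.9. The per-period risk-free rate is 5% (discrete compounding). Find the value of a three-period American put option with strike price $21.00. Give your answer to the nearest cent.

$2.13

Risk-neutral probability p = (1 + 0.05 − 0.9)/(1.4 − 0.9) = 0.1500/0.5000 = 0.3000
Terminal stock prices: S_uuu = 54.88, S_uud = 35.28, S_udd = 22.68, S_ddd = 14.58
Terminal payoffs (K − S): max(-33.88, 0) = 0, max(-14.28, 0) = 0, max(-1.68, 0) = 0, max(6.42, 0) = 6.42
Node uu (S = 39.2): continuation = 1/1.05·[0.3000·0.0000 + 0.7000·0.0000] = 0.0000; exercise value = 0.0000 ≤ continuation, so V_uu = 0.0000
Node ud (S = 25.2): continuation = 1/1.05·[0.3000·0.0000 + 0.7000·0.0000] = 0.0000; exercise value = 0.0000 ≤ continuation, so V_ud = 0.0000
Node dd (S = 16.2): continuation = 1/1.05·[0.3000·0.0000 + 0.7000·6.4200] = 4.2800; exercise value = 4.8000 > continuation, so V_dd = 4.8000 (exercise)
Node u (S = 28): continuation = 1/1.05·[0.3000·0.0000 + 0.7000·0.0000] = 0.0000; exercise value = 0.0000 ≤ continuation, so V_u = 0.0000
Node d (S = 18): continuation = 1/1.05·[0.3000·0.0000 + 0.7000·4.8000] = 3.2000; exercise value = 3.0000 ≤ continuation, so V_d = 3.2000
Node 0 (S = 20): continuation = 1/1.05·[0.3000·0.0000 + 0.7000·3.2000] = 2.1333; exercise value = 1.0000 ≤ continuation, so V_0 = 2.1333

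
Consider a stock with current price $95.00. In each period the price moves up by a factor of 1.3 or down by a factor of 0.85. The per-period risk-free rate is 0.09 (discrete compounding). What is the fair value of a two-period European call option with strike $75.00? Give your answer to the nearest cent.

$33.04

Risk-neutral probability p = (1 + 0.09 − 0.85)/(1.3 − 0.85) = 0.2400/0.4500 = 0.5333
Terminal stock prices: S_uu = 160.6, S_ud = 105, S_dd = 68.64
Terminal payoffs (S − K): max(85.55, 0) = 85.55, max(29.97, 0) = 29.97, max(-6.363, 0) = 0
Node u (S = 123.5): V_u = 1/1.09·[0.5333·85.5500 + 0.4667·29.9750] = 54.6927
Node d (S = 80.75): V_d = 1/1.09·[0.5333·29.9750 + 0.4667·0.0000] = 14.6667
Node 0 (S = 95): V_0 = 1/1.09·[0.5333·54.6927 + 0.4667·14.6667] = 33.0402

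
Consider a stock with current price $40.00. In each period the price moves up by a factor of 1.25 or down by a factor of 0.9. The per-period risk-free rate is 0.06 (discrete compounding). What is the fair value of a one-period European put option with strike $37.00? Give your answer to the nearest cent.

Risk-neutral probability p = (1 + 0.06 − 0.9)/(1.25 − 0.9) = 0.1600/0.3500 = 0.4571
Terminal stock prices: S_u = 50, S_d = 36
Terminal payoffs (K − S): max(-13, 0) = 0, max(1, 0) = 1
Node 0 (S = 40): V_0 = 1/1.06·[0.4571·0.0000 + 0.5429·1.0000] = 0.5121

$0.51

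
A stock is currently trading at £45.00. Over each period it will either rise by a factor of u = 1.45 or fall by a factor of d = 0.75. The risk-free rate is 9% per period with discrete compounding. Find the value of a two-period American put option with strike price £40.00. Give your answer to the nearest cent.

£3.27

Risk-neutral probability p = (1 + 0.09 − 0.75)/(1.45 − 0.75) = 0.3400/0.7000 = 0.4857
Terminal stock prices: S_uu = 94.61, S_ud = 48.94, S_dd = 25.31
Terminal payoffs (K − S): max(-54.61, 0) = 0, max(-8.938, 0) = 0, max(14.69, 0) = 14.69
Node u (S = 65.25): continuation = 1/1.09·[0.4857·0.0000 + 0.5143·0.0000] = 0.0000; exercise value = 0.0000 ≤ continuation, so V_u = 0.0000
Node d (S = 33.75): continuation = 1/1.09·[0.4857·0.0000 + 0.5143·14.6875] = 6.9299; exercise value = 6.2500 ≤ continuation, so V_d = 6.9299
Node 0 (S = 45): continuation = 1/1.09·[0.4857·0.0000 + 0.5143·6.9299] = 3.2697; exercise value = 0.0000 ≤ continuation, so V_0 = 3.2697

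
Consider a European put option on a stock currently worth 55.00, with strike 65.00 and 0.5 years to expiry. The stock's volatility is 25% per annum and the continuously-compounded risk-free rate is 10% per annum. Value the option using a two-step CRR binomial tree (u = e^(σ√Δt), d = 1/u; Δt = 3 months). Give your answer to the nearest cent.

CRR parameters: u = e^(σ√Δt) = e^(0.25·√0.25) = 1.1331, d = 1/u = 0.8825
Per-period rate: rΔt = 0.1·0.25 = 0.025, so R = e^0.025 = 1.0253
Risk-neutral probability p = (e^0.025 − 0.8825)/(1.1331 − 0.8825) = 0.1428/0.2507 = 0.5698
Terminal stock prices: S_uu = 70.62, S_ud = 55, S_dd = 42.83
Terminal payoffs (K − S): max(-5.621, 0) = 0, max(10, 0) = 10, max(22.17, 0) = 22.17
Node u (S = 62.32): V_u = e^(−0.025)·[0.5698·0.0000 + 0.4302·10.0000] = 4.1959
Node d (S = 48.54): V_d = e^(−0.025)·[0.5698·10.0000 + 0.4302·22.1660] = 14.8578
Node 0 (S = 55): V_0 = e^(−0.025)·[0.5698·4.1959 + 0.4302·14.8578] = 8.5659

8.57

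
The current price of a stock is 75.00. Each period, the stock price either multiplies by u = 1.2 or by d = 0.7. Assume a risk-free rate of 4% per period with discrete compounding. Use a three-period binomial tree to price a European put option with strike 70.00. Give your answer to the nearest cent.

6.10

Risk-neutral probability p = (1 + 0.04 − 0.7)/(1.2 − 0.7) = 0.3400/0.5000 = 0.6800
Terminal stock prices: S_uuu = 129.6, S_uud = 75.6, S_udd = 44.1, S_ddd = 25.72
Terminal payoffs (K − S): max(-59.6, 0) = 0, max(-5.6, 0) = 0, max(25.9, 0) = 25.9, max(44.28, 0) = 44.28
Node uu (S = 108): V_uu = 1/1.04·[0.6800·0.0000 + 0.3200·0.0000] = 0.0000
Node ud (S = 63): V_ud = 1/1.04·[0.6800·0.0000 + 0.3200·25.9000] = 7.9692
Node dd (S = 36.75): V_dd = 1/1.04·[0.6800·25.9000 + 0.3200·44.2750] = 30.5577
Node u (S = 90): V_u = 1/1.04·[0.6800·0.0000 + 0.3200·7.9692] = 2.4521
Node d (S = 52.5): V_d = 1/1.04·[0.6800·7.9692 + 0.3200·30.5577] = 14.6130
Node 0 (S = 75): V_0 = 1/1.04·[0.6800·2.4521 + 0.3200·14.6130] = 6.0996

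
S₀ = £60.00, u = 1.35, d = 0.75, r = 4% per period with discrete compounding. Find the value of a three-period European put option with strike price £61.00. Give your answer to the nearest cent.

£9.69

Risk-neutral probability p = (1 + 0.04 − 0.75)/(1.35 − 0.75) = 0.2900/0.6000 = 0.4833
Terminal stock prices: S_uuu = 147.6, S_uud = 82.01, S_udd = 45.56, S_ddd = 25.31
Terminal payoffs (K − S): max(-86.62, 0) = 0, max(-21.01, 0) = 0, max(15.44, 0) = 15.44, max(35.69, 0) = 35.69
Node uu (S = 109.4): V_uu = 1/1.04·[0.4833·0.0000 + 0.5167·0.0000] = 0.0000
Node ud (S = 60.75): V_ud = 1/1.04·[0.4833·0.0000 + 0.5167·15.4375] = 7.6693
Node dd (S = 33.75): V_dd = 1/1.04·[0.4833·15.4375 + 0.5167·35.6875] = 24.9038
Node u (S = 81): V_u = 1/1.04·[0.4833·0.0000 + 0.5167·7.6693] = 3.8101
Node d (S = 45): V_d = 1/1.04·[0.4833·7.6693 + 0.5167·24.9038] = 15.9363
Node 0 (S = 60): V_0 = 1/1.04·[0.4833·3.8101 + 0.5167·15.9363] = 9.6878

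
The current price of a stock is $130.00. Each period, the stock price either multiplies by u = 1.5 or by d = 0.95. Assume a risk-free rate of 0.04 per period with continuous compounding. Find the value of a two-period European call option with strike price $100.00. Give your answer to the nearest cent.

$37.69

Risk-neutral probability p = (e^0.04 − 0.95)/(1.5 − 0.95) = 0.0908/0.5500 = 0.1651
Terminal stock prices: S_uu = 292.5, S_ud = 185.2, S_dd = 117.3
Terminal payoffs (S − K): max(192.5, 0) = 192.5, max(85.25, 0) = 85.25, max(17.33, 0) = 17.33
Node u (S = 195): V_u = e^(−0.04)·[0.1651·192.5000 + 0.8349·85.2500] = 98.9211
Node d (S = 123.5): V_d = e^(−0.04)·[0.1651·85.2500 + 0.8349·17.3250] = 27.4211
Node 0 (S = 130): V_0 = e^(−0.04)·[0.1651·98.9211 + 0.8349·27.4211] = 37.6884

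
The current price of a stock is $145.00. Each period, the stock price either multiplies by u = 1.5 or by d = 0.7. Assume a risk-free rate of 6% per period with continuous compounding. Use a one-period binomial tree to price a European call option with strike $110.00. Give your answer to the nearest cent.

$45.79

Risk-neutral probability p = (e^0.06 − 0.7)/(1.5 − 0.7) = 0.3618/0.8000 = 0.4523
Terminal stock prices: S_u = 217.5, S_d = 101.5
Terminal payoffs (S − K): max(107.5, 0) = 107.5, max(-8.5, 0) = 0
Node 0 (S = 145): V_0 = e^(−0.06)·[0.4523·107.5000 + 0.5477·0.0000] = 45.7903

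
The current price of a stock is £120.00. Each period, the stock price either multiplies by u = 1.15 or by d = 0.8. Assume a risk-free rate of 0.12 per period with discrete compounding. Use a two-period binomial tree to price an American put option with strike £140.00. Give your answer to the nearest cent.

£20.00

Risk-neutral probability p = (1 + 0.12 − 0.8)/(1.15 − 0.8) = 0.3200/0.3500 = 0.9143
Terminal stock prices: S_uu = 158.7, S_ud = 110.4, S_dd = 76.8
Terminal payoffs (K − S): max(-18.7, 0) = 0, max(29.6, 0) = 29.6, max(63.2, 0) = 63.2
Node u (S = 138): continuation = 1/1.12·[0.9143·0.0000 + 0.0857·29.6000] = 2.2653; exercise value = 2.0000 ≤ continuation, so V_u = 2.2653
Node d (S = 96): continuation = 1/1.12·[0.9143·29.6000 + 0.0857·63.2000] = 29.0000; exercise value = 44.0000 > continuation, so V_d = 44.0000 (exercise)
Node 0 (S = 120): continuation = 1/1.12·[0.9143·2.2653 + 0.0857·44.0000] = 5.2166; exercise value = 20.0000 > continuation, so V_0 = 20.0000 (exercise)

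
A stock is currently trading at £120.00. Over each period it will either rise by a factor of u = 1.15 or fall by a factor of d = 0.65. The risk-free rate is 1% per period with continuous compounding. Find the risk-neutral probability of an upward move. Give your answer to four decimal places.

Risk-neutral probability p = (e^0.01 − 0.65)/(1.15 − 0.65) = 0.3601/0.5000 = 0.7201

p = 0.7201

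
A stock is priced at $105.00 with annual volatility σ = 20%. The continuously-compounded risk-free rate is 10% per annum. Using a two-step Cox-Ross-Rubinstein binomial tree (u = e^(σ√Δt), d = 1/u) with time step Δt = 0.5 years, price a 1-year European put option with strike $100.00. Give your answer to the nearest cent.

CRR parameters: u = e^(σ√Δt) = e^(0.2·√0.5) = 1.1519, d = 1/u = 0.8681
Per-period rate: rΔt = 0.1·0.5 = 0.05, so R = e^0.05 = 1.0513
Risk-neutral probability p = (e^0.05 − 0.8681)/(1.1519 − 0.8681) = 0.1831/0.2838 = 0.6454
Terminal stock prices: S_uu = 139.3, S_ud = 105, S_dd = 79.13
Terminal payoffs (K − S): max(-39.32, 0) = 0, max(-5, 0) = 0, max(20.87, 0) = 20.87
Node u (S = 121): V_u = e^(−0.05)·[0.6454·0.0000 + 0.3546·0.0000] = 0.0000
Node d (S = 91.15): V_d = e^(−0.05)·[0.6454·0.0000 + 0.3546·20.8680] = 7.0395
Node 0 (S = 105): V_0 = e^(−0.05)·[0.6454·0.0000 + 0.3546·7.0395] = 2.3746

$2.37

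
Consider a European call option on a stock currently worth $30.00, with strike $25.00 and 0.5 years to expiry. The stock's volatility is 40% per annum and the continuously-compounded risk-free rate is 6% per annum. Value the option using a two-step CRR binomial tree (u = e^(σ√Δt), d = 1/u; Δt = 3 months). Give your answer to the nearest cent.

CRR parameters: u = e^(σ√Δt) = e^(0.4·√0.25) = 1.2214, d = 1/u = 0.8187
Per-period rate: rΔt = 0.06·0.25 = 0.015, so R = e^0.015 = 1.0151
Risk-neutral probability p = (e^0.015 − 0.8187)/(1.2214 − 0.8187) = 0.1964/0.4027 = 0.4877
Terminal stock prices: S_uu = 44.75, S_ud = 30, S_dd = 20.11
Terminal payoffs (S − K): max(19.75, 0) = 19.75, max(5, 0) = 5, max(-4.89, 0) = 0
Node u (S = 36.64): V_u = e^(−0.015)·[0.4877·19.7547 + 0.5123·5.0000] = 12.0143
Node d (S = 24.56): V_d = e^(−0.015)·[0.4877·5.0000 + 0.5123·0.0000] = 2.4022
Node 0 (S = 30): V_0 = e^(−0.015)·[0.4877·12.0143 + 0.5123·2.4022] = 6.9844

$6.98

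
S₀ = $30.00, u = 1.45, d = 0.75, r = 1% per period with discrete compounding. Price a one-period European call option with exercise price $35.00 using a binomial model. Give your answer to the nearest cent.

$3.13

Risk-neutral probability p = (1 + 0.01 − 0.75)/(1.45 − 0.75) = 0.2600/0.7000 = 0.3714
Terminal stock prices: S_u = 43.5, S_d = 22.5
Terminal payoffs (S − K): max(8.5, 0) = 8.5, max(-12.5, 0) = 0
Node 0 (S = 30): V_0 = 1/1.01·[0.3714·8.5000 + 0.6286·0.0000] = 3.1259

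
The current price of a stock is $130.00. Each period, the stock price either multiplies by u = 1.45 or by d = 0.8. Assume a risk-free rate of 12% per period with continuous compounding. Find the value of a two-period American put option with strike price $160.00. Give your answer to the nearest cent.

$30.00

Risk-neutral probability p = (e^0.12 − 0.8)/(1.45 − 0.8) = 0.3275/0.6500 = 0.5038
Terminal stock prices: S_uu = 273.3, S_ud = 150.8, S_dd = 83.2
Terminal payoffs (K − S): max(-113.3, 0) = 0, max(9.2, 0) = 9.2, max(76.8, 0) = 76.8
Node u (S = 188.5): continuation = e^(−0.12)·[0.5038·0.0000 + 0.4962·9.2000] = 4.0485; exercise value = 0.0000 ≤ continuation, so V_u = 4.0485
Node d (S = 104): continuation = e^(−0.12)·[0.5038·9.2000 + 0.4962·76.8000] = 37.9073; exercise value = 56.0000 > continuation, so V_d = 56.0000 (exercise)
Node 0 (S = 130): continuation = e^(−0.12)·[0.5038·4.0485 + 0.4962·56.0000] = 26.4521; exercise value = 30.0000 > continuation, so V_0 = 30.0000 (exercise)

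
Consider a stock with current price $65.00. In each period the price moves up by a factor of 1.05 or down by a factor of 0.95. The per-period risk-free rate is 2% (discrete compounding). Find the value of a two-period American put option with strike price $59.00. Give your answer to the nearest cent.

Risk-neutral probability p = (1 + 0.02 − 0.95)/(1.05 − 0.95) = 0.0700/0.1000 = 0.7000
Terminal stock prices: S_uu = 71.66, S_ud = 64.84, S_dd = 58.66
Terminal payoffs (K − S): max(-12.66, 0) = 0, max(-5.837, 0) = 0, max(0.3375, 0) = 0.3375
Node u (S = 68.25): continuation = 1/1.02·[0.7000·0.0000 + 0.3000·0.0000] = 0.0000; exercise value = 0.0000 ≤ continuation, so V_u = 0.0000
Node d (S = 61.75): continuation = 1/1.02·[0.7000·0.0000 + 0.3000·0.3375] = 0.0993; exercise value = 0.0000 ≤ continuation, so V_d = 0.0993
Node 0 (S = 65): continuation = 1/1.02·[0.7000·0.0000 + 0.3000·0.0993] = 0.0292; exercise value = 0.0000 ≤ continuation, so V_0 = 0.0292

$0.03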